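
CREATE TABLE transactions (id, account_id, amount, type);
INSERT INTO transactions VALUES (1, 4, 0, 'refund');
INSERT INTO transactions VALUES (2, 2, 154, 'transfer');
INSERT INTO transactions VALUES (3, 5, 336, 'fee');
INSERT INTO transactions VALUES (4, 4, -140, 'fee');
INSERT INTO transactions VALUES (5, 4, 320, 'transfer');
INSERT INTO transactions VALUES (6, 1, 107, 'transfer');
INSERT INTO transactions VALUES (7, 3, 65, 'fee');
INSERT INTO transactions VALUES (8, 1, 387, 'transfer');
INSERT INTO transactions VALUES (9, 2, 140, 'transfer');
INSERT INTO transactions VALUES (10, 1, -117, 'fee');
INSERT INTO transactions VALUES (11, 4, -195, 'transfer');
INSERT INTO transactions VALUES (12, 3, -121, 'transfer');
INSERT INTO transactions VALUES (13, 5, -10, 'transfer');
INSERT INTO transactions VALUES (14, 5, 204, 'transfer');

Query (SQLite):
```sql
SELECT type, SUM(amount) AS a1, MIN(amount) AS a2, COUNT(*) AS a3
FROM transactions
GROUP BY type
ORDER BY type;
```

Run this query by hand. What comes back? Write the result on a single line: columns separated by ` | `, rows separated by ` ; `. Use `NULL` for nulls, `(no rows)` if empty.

fee | 144 | -140 | 4 ; refund | 0 | 0 | 1 ; transfer | 986 | -195 | 9

Group transactions by type.
Per group compute: SUM(amount), MIN(amount), COUNT(*).
  fee: ids {3, 4, 7, 10} → SUM(amount)=144, MIN(amount)=-140, COUNT(*)=4
  refund: ids {1} → SUM(amount)=0, MIN(amount)=0, COUNT(*)=1
  transfer: ids {2, 5, 6, 8, 9, 11, 12, 13, 14} → SUM(amount)=986, MIN(amount)=-195, COUNT(*)=9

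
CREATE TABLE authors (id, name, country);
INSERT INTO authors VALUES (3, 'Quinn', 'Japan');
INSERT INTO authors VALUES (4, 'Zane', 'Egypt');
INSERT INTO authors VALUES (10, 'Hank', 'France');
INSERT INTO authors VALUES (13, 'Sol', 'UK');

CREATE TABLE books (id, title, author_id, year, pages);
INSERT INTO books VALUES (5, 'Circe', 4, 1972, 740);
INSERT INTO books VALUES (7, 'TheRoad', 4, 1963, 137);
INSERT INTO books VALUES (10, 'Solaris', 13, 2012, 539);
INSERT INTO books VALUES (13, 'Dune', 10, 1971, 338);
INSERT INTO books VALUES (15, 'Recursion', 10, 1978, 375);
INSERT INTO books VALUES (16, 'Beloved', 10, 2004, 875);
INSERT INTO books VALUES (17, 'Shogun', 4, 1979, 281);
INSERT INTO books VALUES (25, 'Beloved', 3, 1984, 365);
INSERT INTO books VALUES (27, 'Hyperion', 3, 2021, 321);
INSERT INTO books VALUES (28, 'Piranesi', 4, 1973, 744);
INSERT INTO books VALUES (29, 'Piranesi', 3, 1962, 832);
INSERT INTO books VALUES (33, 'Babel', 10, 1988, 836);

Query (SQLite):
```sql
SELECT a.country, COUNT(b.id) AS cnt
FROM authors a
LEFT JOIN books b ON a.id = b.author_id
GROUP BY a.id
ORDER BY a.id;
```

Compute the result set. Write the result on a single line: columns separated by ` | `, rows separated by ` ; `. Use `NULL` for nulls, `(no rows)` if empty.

LEFT JOIN keeps every authors row; unmatched ones get NULL for books columns.
Group by authors.id and compute COUNT(b.id). COUNT(col) of an all-NULL group is 0.
  3: ids {25, 27, 29} → COUNT(b.id)=3
  4: ids {5, 7, 17, 28} → COUNT(b.id)=4
  10: ids {13, 15, 16, 33} → COUNT(b.id)=4
  13: ids {10} → COUNT(b.id)=1

Japan | 3 ; Egypt | 4 ; France | 4 ; UK | 1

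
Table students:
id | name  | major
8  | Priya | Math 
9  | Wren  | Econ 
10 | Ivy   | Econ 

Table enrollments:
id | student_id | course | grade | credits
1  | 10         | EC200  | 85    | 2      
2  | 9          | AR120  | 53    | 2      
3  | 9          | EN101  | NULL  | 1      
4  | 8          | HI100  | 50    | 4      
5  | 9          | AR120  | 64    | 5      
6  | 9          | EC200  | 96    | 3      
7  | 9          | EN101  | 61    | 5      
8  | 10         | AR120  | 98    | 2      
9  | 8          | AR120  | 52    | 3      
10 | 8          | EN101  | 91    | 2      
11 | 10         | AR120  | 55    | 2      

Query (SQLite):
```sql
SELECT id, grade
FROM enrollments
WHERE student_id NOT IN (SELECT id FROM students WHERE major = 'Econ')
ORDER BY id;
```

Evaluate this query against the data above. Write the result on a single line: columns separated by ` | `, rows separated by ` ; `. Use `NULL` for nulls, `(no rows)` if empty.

Inner query: students.id where major = 'Econ'.
Outer: keep enrollments rows whose student_id is not in that set.
Inner query → {9, 10}

4 | 50 ; 9 | 52 ; 10 | 91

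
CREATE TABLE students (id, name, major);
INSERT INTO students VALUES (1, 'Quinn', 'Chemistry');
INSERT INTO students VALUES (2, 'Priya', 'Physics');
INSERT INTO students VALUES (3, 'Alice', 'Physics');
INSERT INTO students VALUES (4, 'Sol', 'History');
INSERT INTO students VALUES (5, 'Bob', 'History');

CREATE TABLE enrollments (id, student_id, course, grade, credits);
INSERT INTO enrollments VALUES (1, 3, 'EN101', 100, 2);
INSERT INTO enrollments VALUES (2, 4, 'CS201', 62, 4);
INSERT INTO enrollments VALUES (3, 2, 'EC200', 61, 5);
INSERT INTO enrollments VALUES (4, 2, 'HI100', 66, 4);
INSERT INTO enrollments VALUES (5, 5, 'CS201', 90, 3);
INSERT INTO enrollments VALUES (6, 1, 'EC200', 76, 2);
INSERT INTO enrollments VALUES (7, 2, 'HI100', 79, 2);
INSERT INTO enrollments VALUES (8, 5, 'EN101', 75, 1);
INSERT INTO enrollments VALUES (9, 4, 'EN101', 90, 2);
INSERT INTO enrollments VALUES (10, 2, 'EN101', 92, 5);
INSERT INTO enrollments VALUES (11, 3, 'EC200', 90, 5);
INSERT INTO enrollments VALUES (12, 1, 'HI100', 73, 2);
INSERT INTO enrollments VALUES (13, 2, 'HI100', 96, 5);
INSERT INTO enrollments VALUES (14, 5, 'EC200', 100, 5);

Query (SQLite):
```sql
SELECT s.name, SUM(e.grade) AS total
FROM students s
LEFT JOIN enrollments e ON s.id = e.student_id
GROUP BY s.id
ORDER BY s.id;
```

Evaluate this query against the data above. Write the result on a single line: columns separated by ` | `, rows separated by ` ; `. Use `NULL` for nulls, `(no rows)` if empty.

Quinn | 149 ; Priya | 394 ; Alice | 190 ; Sol | 152 ; Bob | 265

LEFT JOIN keeps every students row; unmatched ones get NULL for enrollments columns.
Group by students.id and compute SUM(e.grade). SUM over an all-NULL group is NULL.
  1: ids {6, 12} → SUM(e.grade)=149
  2: ids {3, 4, 7, 10, 13} → SUM(e.grade)=394
  3: ids {1, 11} → SUM(e.grade)=190
  4: ids {2, 9} → SUM(e.grade)=152
  5: ids {5, 8, 14} → SUM(e.grade)=265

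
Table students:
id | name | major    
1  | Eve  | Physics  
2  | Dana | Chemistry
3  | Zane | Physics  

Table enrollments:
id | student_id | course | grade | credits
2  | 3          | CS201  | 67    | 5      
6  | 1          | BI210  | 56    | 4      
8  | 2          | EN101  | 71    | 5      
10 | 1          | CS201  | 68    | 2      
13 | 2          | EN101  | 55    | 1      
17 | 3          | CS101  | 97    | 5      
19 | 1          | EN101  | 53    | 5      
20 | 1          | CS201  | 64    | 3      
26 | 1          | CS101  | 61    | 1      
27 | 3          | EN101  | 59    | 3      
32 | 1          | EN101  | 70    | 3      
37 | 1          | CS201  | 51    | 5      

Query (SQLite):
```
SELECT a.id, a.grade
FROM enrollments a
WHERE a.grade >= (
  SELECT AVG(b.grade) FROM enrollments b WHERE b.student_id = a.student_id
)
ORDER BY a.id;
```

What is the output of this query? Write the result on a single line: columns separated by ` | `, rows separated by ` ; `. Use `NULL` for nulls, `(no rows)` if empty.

8 | 71 ; 10 | 68 ; 17 | 97 ; 20 | 64 ; 26 | 61 ; 32 | 70

For each enrollments row a, compute AVG(grade) over rows sharing a.student_id.
Keep row a if a.grade >= that per-group AVG.
  student_id=1: AVG(grade) = 60.428571
  student_id=2: AVG(grade) = 63.0
  student_id=3: AVG(grade) = 74.333333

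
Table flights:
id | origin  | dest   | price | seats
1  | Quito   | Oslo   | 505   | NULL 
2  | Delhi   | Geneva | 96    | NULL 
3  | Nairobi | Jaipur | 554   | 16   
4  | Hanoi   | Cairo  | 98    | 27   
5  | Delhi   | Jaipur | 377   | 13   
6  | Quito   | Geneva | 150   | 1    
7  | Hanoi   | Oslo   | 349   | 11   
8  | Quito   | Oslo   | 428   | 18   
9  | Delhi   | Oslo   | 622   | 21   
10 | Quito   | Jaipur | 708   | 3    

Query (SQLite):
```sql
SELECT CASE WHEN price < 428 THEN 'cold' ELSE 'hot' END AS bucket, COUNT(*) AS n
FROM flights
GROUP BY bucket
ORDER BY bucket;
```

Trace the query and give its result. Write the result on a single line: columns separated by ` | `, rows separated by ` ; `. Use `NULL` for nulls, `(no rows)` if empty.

Bucket rows by price < 428 → 'cold' else 'hot'; count each bucket.

cold | 5 ; hot | 5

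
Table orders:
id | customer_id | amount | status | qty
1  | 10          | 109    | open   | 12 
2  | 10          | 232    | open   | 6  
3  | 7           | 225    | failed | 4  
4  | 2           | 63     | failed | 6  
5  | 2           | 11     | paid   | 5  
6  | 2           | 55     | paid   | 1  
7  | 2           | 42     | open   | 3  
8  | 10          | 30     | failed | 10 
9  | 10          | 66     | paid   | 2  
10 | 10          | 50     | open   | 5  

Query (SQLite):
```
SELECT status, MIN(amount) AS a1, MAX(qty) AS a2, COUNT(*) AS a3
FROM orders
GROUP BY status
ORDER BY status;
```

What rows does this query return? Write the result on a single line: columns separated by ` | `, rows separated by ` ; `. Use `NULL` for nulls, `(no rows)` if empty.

failed | 30 | 10 | 3 ; open | 42 | 12 | 4 ; paid | 11 | 5 | 3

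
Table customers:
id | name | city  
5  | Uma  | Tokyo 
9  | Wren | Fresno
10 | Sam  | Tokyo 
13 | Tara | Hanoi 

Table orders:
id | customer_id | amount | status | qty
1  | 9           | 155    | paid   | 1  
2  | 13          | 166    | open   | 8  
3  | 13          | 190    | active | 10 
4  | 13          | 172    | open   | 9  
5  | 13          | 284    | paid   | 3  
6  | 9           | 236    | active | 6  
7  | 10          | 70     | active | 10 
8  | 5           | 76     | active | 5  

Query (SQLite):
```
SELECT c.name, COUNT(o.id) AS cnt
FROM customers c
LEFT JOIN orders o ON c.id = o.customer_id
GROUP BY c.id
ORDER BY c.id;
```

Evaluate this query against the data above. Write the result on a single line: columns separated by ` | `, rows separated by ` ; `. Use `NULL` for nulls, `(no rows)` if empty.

Uma | 1 ; Wren | 2 ; Sam | 1 ; Tara | 4

LEFT JOIN keeps every customers row; unmatched ones get NULL for orders columns.
Group by customers.id and compute COUNT(o.id). COUNT(col) of an all-NULL group is 0.
  5: ids {8} → COUNT(o.id)=1
  9: ids {1, 6} → COUNT(o.id)=2
  10: ids {7} → COUNT(o.id)=1
  13: ids {2, 3, 4, 5} → COUNT(o.id)=4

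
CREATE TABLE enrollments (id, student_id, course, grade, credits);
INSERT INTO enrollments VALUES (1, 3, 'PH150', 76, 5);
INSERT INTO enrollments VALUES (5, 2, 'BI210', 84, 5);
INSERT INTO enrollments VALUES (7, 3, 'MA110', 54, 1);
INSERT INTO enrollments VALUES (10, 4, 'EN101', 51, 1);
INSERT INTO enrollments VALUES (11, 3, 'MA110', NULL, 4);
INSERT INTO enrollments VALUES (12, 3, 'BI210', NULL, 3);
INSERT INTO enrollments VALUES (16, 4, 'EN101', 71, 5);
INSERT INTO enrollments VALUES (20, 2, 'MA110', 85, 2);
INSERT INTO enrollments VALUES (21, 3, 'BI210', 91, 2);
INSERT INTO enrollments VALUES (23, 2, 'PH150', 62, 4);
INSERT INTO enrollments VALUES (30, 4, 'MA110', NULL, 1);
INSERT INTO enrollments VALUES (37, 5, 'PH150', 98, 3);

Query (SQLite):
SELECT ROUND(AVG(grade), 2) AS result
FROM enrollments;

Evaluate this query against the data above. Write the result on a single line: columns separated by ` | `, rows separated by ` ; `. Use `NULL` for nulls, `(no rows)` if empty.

All grade values: [76, 84, 54, 51, NULL, NULL, 71, 85, 91, 62, NULL, 98].
AVG = 672 / 9 (rounded to 2 dp).

74.67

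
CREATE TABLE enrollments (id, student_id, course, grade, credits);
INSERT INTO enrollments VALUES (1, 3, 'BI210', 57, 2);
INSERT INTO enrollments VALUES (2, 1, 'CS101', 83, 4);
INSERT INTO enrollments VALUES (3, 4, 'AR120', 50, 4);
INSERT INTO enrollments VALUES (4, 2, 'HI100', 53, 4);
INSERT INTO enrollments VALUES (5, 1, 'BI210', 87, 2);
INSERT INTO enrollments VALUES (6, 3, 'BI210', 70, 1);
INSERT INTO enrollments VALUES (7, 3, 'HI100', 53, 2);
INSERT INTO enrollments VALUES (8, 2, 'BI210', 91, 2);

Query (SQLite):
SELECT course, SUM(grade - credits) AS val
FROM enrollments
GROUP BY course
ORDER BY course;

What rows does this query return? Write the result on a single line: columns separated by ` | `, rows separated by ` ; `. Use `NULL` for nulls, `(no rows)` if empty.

AR120 | 46 ; BI210 | 298 ; CS101 | 79 ; HI100 | 100

For each row compute grade - credits.
Group by course; take SUM of the expression per group.
  AR120: ids {3} → SUM(grade - credits)=46
  BI210: ids {1, 5, 6, 8} → SUM(grade - credits)=298
  CS101: ids {2} → SUM(grade - credits)=79
  HI100: ids {4, 7} → SUM(grade - credits)=100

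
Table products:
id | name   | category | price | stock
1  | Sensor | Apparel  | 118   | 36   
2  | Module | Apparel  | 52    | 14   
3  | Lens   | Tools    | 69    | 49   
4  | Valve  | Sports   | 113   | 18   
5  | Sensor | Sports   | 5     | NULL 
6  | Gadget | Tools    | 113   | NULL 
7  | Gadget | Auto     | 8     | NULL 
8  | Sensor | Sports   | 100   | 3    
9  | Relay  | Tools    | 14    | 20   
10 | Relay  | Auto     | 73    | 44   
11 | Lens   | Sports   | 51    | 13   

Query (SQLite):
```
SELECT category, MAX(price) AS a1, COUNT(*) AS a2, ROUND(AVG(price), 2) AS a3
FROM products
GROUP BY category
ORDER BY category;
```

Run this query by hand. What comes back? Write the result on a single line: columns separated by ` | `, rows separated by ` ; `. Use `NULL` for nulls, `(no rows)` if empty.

Group products by category.
Per group compute: MAX(price), COUNT(*), ROUND(AVG(price), 2).
  Apparel: ids {1, 2} → MAX(price)=118, COUNT(*)=2, ROUND(AVG(price), 2)=85
  Auto: ids {7, 10} → MAX(price)=73, COUNT(*)=2, ROUND(AVG(price), 2)=40.5
  Sports: ids {4, 5, 8, 11} → MAX(price)=113, COUNT(*)=4, ROUND(AVG(price), 2)=67.25
  Tools: ids {3, 6, 9} → MAX(price)=113, COUNT(*)=3, ROUND(AVG(price), 2)=65.33

Apparel | 118 | 2 | 85 ; Auto | 73 | 2 | 40.5 ; Sports | 113 | 4 | 67.25 ; Tools | 113 | 3 | 65.33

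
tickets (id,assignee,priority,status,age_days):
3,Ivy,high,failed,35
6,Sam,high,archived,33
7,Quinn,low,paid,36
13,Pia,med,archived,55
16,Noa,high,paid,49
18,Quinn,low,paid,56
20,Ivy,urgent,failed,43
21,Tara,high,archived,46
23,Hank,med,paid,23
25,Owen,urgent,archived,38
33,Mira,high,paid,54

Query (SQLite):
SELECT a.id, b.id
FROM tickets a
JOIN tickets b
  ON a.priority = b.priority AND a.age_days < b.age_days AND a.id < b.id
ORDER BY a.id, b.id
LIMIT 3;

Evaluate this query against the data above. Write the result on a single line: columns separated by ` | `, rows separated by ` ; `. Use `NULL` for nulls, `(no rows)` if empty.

3 | 16 ; 3 | 21 ; 3 | 33

Pairs (a,b) with same priority, a.age_days < b.age_days, a.id < b.id.
priority groups: high:{3,6,16,21,33} low:{7,18} med:{13,23} urgent:{20,25}
Ordered by (a.id, b.id); first 3.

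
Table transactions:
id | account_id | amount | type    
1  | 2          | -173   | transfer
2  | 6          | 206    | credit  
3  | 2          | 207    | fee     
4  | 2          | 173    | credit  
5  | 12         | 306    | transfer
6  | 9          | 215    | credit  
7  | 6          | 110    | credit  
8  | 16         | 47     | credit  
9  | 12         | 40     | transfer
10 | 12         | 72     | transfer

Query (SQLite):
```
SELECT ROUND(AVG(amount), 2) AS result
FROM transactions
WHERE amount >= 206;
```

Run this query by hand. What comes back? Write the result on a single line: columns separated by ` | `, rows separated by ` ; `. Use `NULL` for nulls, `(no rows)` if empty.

Rows where amount >= 206 → amount values: [206, 207, 306, 215].
AVG = 934 / 4 (rounded to 2 dp).

233.5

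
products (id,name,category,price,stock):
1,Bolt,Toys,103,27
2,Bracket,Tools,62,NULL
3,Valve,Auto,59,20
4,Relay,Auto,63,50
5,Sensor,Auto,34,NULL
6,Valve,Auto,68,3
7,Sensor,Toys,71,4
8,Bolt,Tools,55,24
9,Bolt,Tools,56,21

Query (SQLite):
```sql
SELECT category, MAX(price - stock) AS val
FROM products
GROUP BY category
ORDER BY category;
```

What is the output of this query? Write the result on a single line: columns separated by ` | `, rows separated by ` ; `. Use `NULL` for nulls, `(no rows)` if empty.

For each row compute price - stock.
Group by category; take MAX of the expression per group.
  Auto: ids {3, 4, 5, 6} → MAX(price - stock)=65
  Tools: ids {2, 8, 9} → MAX(price - stock)=35
  Toys: ids {1, 7} → MAX(price - stock)=76

Auto | 65 ; Tools | 35 ; Toys | 76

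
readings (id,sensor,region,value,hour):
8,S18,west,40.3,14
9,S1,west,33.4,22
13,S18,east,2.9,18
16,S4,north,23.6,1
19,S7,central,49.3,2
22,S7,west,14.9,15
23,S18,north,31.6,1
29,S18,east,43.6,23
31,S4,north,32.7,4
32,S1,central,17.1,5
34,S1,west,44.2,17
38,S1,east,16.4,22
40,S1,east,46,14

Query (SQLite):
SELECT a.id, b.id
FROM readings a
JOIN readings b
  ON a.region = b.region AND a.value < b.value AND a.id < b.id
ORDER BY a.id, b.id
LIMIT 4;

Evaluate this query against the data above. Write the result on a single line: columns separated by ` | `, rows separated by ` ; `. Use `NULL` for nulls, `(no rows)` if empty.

8 | 34 ; 9 | 34 ; 13 | 29 ; 13 | 38

Pairs (a,b) with same region, a.value < b.value, a.id < b.id.
region groups: central:{19,32} east:{13,29,38,40} north:{16,23,31} west:{8,9,22,34}
Ordered by (a.id, b.id); first 4.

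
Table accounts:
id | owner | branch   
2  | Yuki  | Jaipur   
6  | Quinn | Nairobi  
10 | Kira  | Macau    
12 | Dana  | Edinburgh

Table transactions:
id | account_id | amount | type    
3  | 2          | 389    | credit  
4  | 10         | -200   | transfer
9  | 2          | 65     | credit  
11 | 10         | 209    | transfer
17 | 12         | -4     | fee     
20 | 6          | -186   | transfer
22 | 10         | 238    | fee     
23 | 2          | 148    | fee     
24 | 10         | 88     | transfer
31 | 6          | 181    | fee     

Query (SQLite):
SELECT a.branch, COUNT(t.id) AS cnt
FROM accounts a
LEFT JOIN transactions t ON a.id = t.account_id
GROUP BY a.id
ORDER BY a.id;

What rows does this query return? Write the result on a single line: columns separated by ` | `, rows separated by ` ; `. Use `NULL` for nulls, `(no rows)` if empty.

LEFT JOIN keeps every accounts row; unmatched ones get NULL for transactions columns.
Group by accounts.id and compute COUNT(t.id). COUNT(col) of an all-NULL group is 0.
  2: ids {3, 9, 23} → COUNT(t.id)=3
  6: ids {20, 31} → COUNT(t.id)=2
  10: ids {4, 11, 22, 24} → COUNT(t.id)=4
  12: ids {17} → COUNT(t.id)=1

Jaipur | 3 ; Nairobi | 2 ; Macau | 4 ; Edinburgh | 1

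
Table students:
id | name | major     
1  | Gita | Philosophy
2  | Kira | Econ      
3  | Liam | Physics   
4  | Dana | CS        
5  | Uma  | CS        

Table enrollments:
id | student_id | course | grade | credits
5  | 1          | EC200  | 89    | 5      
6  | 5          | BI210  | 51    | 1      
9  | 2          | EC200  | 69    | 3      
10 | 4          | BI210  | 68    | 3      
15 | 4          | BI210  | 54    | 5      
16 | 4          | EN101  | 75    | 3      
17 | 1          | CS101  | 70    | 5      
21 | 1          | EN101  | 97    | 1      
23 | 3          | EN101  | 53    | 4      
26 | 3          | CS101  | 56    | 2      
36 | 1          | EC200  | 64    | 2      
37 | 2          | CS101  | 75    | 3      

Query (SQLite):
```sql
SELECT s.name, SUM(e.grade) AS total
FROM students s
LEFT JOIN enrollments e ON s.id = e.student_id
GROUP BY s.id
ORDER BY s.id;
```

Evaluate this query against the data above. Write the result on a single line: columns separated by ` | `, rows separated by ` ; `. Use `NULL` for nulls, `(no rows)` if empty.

LEFT JOIN keeps every students row; unmatched ones get NULL for enrollments columns.
Group by students.id and compute SUM(e.grade). SUM over an all-NULL group is NULL.
  1: ids {5, 17, 21, 36} → SUM(e.grade)=320
  2: ids {9, 37} → SUM(e.grade)=144
  3: ids {23, 26} → SUM(e.grade)=109
  4: ids {10, 15, 16} → SUM(e.grade)=197
  5: ids {6} → SUM(e.grade)=51

Gita | 320 ; Kira | 144 ; Liam | 109 ; Dana | 197 ; Uma | 51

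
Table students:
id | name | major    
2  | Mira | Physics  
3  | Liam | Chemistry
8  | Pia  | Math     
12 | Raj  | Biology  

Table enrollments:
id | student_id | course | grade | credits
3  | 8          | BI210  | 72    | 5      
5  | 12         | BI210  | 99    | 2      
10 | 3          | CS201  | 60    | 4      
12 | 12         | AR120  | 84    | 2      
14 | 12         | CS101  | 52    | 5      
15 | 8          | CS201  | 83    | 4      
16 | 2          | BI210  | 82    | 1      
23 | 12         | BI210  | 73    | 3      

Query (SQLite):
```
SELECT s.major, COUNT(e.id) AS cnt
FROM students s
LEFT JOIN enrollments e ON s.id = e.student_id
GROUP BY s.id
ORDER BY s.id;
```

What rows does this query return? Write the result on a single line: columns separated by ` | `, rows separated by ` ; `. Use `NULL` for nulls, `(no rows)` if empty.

Physics | 1 ; Chemistry | 1 ; Math | 2 ; Biology | 4

LEFT JOIN keeps every students row; unmatched ones get NULL for enrollments columns.
Group by students.id and compute COUNT(e.id). COUNT(col) of an all-NULL group is 0.
  2: ids {16} → COUNT(e.id)=1
  3: ids {10} → COUNT(e.id)=1
  8: ids {3, 15} → COUNT(e.id)=2
  12: ids {5, 12, 14, 23} → COUNT(e.id)=4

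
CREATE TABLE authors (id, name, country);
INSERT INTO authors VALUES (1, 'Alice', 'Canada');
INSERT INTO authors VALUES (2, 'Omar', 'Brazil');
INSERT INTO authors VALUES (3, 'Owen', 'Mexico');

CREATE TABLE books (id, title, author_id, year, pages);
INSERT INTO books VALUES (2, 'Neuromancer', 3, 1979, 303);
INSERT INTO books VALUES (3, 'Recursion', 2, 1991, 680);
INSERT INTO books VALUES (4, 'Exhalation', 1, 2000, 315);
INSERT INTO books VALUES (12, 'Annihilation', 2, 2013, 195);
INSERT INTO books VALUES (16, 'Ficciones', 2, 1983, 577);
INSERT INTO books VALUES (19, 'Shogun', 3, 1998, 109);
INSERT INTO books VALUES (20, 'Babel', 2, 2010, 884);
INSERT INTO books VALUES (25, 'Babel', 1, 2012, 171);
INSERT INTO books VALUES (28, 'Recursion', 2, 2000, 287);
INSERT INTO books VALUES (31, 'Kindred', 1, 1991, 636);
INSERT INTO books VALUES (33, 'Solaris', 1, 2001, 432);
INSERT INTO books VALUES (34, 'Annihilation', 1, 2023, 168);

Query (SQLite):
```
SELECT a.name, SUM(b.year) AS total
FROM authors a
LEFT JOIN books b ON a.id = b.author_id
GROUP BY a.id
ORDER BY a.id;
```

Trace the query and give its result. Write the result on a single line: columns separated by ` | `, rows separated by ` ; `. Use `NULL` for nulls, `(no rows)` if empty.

LEFT JOIN keeps every authors row; unmatched ones get NULL for books columns.
Group by authors.id and compute SUM(b.year). SUM over an all-NULL group is NULL.
  1: ids {4, 25, 31, 33, 34} → SUM(b.year)=10027
  2: ids {3, 12, 16, 20, 28} → SUM(b.year)=9997
  3: ids {2, 19} → SUM(b.year)=3977

Alice | 10027 ; Omar | 9997 ; Owen | 3977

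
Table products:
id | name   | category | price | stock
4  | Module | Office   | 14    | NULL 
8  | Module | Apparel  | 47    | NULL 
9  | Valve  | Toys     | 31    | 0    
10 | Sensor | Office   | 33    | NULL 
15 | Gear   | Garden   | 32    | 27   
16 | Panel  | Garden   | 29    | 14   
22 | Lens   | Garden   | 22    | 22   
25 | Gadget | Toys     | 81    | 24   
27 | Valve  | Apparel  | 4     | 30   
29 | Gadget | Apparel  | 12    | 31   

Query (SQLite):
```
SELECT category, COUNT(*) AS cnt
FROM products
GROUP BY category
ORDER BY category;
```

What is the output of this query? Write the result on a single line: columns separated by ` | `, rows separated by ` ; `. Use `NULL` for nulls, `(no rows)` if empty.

Apparel | 3 ; Garden | 3 ; Office | 2 ; Toys | 2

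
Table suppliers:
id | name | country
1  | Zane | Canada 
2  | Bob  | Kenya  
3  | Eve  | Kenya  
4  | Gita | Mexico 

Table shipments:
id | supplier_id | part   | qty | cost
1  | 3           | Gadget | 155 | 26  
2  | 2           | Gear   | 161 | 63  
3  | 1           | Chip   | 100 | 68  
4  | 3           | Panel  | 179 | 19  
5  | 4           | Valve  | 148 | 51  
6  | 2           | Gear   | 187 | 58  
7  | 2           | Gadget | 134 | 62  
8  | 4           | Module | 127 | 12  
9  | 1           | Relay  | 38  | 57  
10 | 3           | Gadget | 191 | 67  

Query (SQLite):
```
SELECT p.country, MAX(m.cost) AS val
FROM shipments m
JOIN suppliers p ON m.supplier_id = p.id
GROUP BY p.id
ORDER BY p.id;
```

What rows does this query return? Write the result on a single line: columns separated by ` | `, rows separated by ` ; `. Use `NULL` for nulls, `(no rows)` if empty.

Canada | 68 ; Kenya | 63 ; Kenya | 67 ; Mexico | 51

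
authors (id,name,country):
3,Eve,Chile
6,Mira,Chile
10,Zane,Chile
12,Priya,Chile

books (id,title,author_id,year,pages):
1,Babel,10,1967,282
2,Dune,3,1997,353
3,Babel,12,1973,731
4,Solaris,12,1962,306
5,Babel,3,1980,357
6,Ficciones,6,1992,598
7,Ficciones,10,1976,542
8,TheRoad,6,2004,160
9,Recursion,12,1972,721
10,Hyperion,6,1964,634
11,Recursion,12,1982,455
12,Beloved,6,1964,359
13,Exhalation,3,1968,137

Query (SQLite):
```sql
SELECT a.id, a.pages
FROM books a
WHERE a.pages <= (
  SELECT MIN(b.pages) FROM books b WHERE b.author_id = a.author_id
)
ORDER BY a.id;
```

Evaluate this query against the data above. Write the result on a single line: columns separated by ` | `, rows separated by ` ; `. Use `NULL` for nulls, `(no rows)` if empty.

1 | 282 ; 4 | 306 ; 8 | 160 ; 13 | 137

For each books row a, compute MIN(pages) over rows sharing a.author_id.
Keep row a if a.pages <= that per-group MIN.
  author_id=3: MIN(pages) = 137
  author_id=6: MIN(pages) = 160
  author_id=10: MIN(pages) = 282
  author_id=12: MIN(pages) = 306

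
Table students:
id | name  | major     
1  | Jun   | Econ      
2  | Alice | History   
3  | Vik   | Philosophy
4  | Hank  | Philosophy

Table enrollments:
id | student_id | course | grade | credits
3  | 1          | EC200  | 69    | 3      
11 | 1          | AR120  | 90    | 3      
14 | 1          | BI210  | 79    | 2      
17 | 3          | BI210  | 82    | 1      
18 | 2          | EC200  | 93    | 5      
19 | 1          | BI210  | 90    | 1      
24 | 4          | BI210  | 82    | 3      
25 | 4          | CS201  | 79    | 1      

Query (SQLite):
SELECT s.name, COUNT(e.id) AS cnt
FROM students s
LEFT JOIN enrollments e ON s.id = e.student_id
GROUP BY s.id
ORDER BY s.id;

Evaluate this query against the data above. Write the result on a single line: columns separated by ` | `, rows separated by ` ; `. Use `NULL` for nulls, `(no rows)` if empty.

LEFT JOIN keeps every students row; unmatched ones get NULL for enrollments columns.
Group by students.id and compute COUNT(e.id). COUNT(col) of an all-NULL group is 0.
  1: ids {3, 11, 14, 19} → COUNT(e.id)=4
  2: ids {18} → COUNT(e.id)=1
  3: ids {17} → COUNT(e.id)=1
  4: ids {24, 25} → COUNT(e.id)=2

Jun | 4 ; Alice | 1 ; Vik | 1 ; Hank | 2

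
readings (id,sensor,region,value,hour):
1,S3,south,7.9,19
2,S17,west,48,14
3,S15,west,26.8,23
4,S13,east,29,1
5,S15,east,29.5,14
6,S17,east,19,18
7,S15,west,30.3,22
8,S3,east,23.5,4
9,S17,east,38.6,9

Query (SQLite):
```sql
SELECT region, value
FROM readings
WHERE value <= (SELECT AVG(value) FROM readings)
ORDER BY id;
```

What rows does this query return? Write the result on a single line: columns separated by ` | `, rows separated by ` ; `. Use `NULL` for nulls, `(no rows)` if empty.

south | 7.9 ; west | 26.8 ; east | 19 ; east | 23.5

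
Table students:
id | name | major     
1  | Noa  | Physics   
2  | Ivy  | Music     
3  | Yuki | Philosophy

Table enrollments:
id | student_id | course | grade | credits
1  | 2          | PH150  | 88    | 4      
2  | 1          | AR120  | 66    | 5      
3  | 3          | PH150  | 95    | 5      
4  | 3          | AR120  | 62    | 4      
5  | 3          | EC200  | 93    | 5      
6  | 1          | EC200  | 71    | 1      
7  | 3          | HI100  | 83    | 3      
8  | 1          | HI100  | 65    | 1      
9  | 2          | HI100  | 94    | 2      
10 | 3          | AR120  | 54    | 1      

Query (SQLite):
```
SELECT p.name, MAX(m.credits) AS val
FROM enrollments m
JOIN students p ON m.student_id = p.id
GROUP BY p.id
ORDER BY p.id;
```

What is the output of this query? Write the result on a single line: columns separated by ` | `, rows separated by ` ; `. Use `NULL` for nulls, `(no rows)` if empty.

Noa | 5 ; Ivy | 4 ; Yuki | 5

Join each enrollments row to its students via student_id.
Group joined rows by students.id; compute MAX(m.credits) per group.
  1: ids {2, 6, 8} → MAX(m.credits)=5
  2: ids {1, 9} → MAX(m.credits)=4
  3: ids {3, 4, 5, 7, 10} → MAX(m.credits)=5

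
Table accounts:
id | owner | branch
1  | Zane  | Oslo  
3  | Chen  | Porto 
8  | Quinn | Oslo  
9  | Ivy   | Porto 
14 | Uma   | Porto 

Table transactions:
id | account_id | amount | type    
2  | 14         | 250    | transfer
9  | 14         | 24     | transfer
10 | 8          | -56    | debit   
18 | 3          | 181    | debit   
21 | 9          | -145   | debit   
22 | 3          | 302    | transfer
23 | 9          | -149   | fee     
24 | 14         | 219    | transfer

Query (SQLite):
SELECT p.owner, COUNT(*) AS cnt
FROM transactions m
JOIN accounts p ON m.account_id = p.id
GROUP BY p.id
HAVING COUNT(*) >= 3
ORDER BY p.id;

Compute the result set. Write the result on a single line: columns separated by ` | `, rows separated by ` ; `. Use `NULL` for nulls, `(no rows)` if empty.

Join each transactions row to its accounts via account_id.
Group joined rows by accounts.id; compute COUNT(*) per group.
HAVING: keep groups with count ≥ 3.
  3: ids {18, 22} → COUNT(*)=2
  8: ids {10} → COUNT(*)=1
  9: ids {21, 23} → COUNT(*)=2
  14: ids {2, 9, 24} → COUNT(*)=3

Uma | 3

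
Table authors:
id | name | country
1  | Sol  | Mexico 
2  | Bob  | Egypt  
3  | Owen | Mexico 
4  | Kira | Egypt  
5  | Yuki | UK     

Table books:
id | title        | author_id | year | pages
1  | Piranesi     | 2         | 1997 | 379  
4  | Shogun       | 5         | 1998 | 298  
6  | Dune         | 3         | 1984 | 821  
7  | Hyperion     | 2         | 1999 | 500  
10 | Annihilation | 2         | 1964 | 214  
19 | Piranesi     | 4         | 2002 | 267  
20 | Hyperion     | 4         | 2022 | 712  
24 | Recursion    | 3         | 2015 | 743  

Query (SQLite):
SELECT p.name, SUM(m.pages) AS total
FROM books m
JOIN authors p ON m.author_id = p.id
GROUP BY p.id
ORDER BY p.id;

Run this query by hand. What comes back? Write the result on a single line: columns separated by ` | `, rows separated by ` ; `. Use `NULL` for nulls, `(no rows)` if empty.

Bob | 1093 ; Owen | 1564 ; Kira | 979 ; Yuki | 298

Join each books row to its authors via author_id.
Group joined rows by authors.id; compute SUM(m.pages) per group.
  2: ids {1, 7, 10} → SUM(m.pages)=1093
  3: ids {6, 24} → SUM(m.pages)=1564
  4: ids {19, 20} → SUM(m.pages)=979
  5: ids {4} → SUM(m.pages)=298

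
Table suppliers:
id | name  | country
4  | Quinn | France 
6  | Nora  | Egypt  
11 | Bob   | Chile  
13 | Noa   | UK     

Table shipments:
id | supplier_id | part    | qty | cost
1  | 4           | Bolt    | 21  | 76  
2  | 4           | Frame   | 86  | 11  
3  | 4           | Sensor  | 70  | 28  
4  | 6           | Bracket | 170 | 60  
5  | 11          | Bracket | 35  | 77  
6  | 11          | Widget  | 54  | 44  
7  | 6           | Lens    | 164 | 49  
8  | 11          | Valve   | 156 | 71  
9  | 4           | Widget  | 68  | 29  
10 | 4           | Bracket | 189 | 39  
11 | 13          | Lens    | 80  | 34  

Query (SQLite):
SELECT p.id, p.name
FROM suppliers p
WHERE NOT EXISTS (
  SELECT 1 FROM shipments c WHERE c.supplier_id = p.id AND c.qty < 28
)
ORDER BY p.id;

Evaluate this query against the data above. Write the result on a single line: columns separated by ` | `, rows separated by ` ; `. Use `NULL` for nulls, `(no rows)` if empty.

6 | Nora ; 11 | Bob ; 13 | Noa

For each suppliers row, check whether any shipments with matching supplier_id has qty < 28.
Keep rows where that is false.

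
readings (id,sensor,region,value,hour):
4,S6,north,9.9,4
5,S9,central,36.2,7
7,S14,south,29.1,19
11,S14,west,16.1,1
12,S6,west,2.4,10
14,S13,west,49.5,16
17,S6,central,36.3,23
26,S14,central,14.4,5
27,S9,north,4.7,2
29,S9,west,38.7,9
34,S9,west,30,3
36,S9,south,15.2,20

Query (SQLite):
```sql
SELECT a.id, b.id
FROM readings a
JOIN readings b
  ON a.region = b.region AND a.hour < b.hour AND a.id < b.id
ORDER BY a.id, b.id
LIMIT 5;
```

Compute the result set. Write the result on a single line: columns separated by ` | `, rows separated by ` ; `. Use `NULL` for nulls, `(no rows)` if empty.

Pairs (a,b) with same region, a.hour < b.hour, a.id < b.id.
region groups: central:{5,17,26} north:{4,27} south:{7,36} west:{11,12,14,29,34}
Ordered by (a.id, b.id); first 5.

5 | 17 ; 7 | 36 ; 11 | 12 ; 11 | 14 ; 11 | 29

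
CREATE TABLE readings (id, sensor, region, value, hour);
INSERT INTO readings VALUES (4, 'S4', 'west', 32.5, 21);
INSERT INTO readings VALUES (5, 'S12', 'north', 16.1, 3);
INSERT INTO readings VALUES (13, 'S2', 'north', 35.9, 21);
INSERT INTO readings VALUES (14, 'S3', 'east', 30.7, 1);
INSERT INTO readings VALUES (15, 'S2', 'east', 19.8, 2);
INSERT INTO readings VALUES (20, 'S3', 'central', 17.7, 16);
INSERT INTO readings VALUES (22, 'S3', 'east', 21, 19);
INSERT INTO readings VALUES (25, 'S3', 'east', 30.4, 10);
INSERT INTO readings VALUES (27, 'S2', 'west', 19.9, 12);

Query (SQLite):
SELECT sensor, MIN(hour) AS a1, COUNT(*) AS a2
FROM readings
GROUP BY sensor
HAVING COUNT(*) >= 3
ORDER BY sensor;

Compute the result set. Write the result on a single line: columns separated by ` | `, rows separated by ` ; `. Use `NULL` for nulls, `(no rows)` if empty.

Group readings by sensor.
Per group compute: MIN(hour), COUNT(*).
HAVING: drop groups with fewer than 3 rows.
  S12: ids {5} → MIN(hour)=3, COUNT(*)=1
  S2: ids {13, 15, 27} → MIN(hour)=2, COUNT(*)=3
  S3: ids {14, 20, 22, 25} → MIN(hour)=1, COUNT(*)=4
  S4: ids {4} → MIN(hour)=21, COUNT(*)=1

S2 | 2 | 3 ; S3 | 1 | 4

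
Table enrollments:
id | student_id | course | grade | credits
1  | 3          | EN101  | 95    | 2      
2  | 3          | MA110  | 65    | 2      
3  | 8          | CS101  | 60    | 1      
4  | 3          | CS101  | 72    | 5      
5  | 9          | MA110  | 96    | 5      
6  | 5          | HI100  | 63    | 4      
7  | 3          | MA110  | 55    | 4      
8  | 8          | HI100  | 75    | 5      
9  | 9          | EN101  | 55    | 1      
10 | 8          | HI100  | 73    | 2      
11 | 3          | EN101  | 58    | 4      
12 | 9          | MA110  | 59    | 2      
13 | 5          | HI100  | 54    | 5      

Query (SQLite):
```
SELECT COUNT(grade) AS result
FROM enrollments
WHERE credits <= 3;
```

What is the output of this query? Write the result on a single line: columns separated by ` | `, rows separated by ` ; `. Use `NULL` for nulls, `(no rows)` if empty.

Rows where credits <= 3 → grade values: [95, 65, 60, 55, 73, 59].
COUNT(grade) counts non-NULL values → 6.

6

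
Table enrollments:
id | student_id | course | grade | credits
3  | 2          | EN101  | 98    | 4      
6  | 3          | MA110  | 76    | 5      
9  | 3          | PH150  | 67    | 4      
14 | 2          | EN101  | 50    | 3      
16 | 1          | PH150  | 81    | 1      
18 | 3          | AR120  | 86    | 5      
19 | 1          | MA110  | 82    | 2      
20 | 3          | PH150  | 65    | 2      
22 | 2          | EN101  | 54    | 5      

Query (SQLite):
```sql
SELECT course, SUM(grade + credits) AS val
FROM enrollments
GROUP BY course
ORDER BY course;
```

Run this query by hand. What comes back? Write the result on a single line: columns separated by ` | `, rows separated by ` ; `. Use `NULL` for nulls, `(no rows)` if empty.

For each row compute grade + credits.
Group by course; take SUM of the expression per group.
  AR120: ids {18} → SUM(grade + credits)=91
  EN101: ids {3, 14, 22} → SUM(grade + credits)=214
  MA110: ids {6, 19} → SUM(grade + credits)=165
  PH150: ids {9, 16, 20} → SUM(grade + credits)=220

AR120 | 91 ; EN101 | 214 ; MA110 | 165 ; PH150 | 220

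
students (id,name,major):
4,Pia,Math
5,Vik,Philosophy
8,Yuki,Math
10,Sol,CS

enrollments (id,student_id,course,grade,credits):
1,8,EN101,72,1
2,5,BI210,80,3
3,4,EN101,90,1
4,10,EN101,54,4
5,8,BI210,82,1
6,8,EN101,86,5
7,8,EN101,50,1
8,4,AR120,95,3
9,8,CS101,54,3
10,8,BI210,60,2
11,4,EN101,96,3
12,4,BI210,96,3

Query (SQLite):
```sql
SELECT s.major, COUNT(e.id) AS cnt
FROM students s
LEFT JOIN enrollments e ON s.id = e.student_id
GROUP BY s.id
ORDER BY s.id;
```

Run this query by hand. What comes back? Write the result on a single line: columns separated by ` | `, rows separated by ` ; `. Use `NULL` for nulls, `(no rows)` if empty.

Math | 4 ; Philosophy | 1 ; Math | 6 ; CS | 1

LEFT JOIN keeps every students row; unmatched ones get NULL for enrollments columns.
Group by students.id and compute COUNT(e.id). COUNT(col) of an all-NULL group is 0.
  4: ids {3, 8, 11, 12} → COUNT(e.id)=4
  5: ids {2} → COUNT(e.id)=1
  8: ids {1, 5, 6, 7, 9, 10} → COUNT(e.id)=6
  10: ids {4} → COUNT(e.id)=1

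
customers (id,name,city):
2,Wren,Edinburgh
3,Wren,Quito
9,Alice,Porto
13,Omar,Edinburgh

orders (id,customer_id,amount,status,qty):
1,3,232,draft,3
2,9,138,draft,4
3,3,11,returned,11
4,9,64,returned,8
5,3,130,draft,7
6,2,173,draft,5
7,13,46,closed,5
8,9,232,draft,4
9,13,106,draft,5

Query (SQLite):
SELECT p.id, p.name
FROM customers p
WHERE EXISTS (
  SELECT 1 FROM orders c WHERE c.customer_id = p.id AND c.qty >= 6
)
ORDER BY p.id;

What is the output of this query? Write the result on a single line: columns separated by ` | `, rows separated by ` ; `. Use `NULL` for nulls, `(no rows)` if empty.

For each customers row, check whether any orders with matching customer_id has qty >= 6.
Keep rows where that is true.

3 | Wren ; 9 | Alice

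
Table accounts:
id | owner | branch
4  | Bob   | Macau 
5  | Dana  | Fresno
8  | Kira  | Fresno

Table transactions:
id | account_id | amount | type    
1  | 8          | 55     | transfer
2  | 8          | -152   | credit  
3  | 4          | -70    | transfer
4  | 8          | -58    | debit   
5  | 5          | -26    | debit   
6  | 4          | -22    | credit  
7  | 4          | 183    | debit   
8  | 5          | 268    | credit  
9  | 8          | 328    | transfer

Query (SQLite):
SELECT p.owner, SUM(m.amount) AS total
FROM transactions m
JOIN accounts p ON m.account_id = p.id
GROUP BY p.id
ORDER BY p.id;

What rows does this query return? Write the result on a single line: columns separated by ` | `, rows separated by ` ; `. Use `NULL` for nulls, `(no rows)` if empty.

Bob | 91 ; Dana | 242 ; Kira | 173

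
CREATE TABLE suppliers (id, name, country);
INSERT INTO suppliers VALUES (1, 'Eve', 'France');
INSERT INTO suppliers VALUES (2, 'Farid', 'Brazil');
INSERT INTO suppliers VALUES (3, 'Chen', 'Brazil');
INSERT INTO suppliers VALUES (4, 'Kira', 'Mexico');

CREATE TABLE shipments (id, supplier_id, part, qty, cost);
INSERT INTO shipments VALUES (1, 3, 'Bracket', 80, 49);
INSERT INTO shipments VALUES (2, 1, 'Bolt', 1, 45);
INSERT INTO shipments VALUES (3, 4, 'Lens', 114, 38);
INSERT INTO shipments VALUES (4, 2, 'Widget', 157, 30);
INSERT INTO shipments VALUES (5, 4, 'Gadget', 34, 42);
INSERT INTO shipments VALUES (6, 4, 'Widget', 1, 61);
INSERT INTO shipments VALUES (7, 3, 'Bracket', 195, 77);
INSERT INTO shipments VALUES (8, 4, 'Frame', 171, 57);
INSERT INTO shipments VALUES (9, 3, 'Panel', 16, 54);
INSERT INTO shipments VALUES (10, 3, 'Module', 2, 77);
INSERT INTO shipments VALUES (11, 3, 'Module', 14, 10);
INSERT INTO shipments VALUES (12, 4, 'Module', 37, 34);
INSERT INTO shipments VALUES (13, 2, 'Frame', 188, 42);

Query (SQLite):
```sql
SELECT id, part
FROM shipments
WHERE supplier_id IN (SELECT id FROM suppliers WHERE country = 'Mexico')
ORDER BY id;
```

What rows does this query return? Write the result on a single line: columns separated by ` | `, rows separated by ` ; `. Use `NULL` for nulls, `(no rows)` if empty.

Inner query: suppliers.id where country = 'Mexico'.
Outer: keep shipments rows whose supplier_id is in that set.
Inner query → {4}

3 | Lens ; 5 | Gadget ; 6 | Widget ; 8 | Frame ; 12 | Module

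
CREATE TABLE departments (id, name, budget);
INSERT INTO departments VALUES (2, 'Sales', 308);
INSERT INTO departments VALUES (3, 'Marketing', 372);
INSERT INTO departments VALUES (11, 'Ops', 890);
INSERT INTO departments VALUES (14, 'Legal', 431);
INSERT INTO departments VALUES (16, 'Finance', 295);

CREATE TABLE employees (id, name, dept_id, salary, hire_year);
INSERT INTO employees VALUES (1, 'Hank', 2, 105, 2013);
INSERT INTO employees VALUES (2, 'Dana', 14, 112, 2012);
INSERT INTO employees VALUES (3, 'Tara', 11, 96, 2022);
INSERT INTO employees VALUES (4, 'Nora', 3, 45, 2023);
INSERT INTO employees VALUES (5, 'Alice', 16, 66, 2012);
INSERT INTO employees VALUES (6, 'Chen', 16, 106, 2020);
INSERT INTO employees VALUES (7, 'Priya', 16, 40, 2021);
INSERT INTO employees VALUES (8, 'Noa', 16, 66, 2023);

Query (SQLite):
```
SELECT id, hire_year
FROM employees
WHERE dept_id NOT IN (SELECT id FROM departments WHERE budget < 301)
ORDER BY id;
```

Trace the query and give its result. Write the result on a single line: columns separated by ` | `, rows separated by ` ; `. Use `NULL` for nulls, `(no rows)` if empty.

Inner query: departments.id where budget < 301.
Outer: keep employees rows whose dept_id is not in that set.
Inner query → {16}

1 | 2013 ; 2 | 2012 ; 3 | 2022 ; 4 | 2023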